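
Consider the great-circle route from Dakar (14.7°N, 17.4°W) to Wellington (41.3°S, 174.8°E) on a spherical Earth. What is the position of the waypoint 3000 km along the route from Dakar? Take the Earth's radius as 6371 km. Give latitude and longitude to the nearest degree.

Write both endpoints as unit vectors p₁, p₂ with components (cos φ cos λ, cos φ sin λ, sin φ).
The central angle between the endpoints is δ = arccos(p₁·p₂) ≈ 2.642 rad (151.4°). The total great-circle distance is δ·R ≈ 2.642 × 6371 ≈ 16832 km, so the target fraction is f = 3000/16832 ≈ 0.178.
Interpolate at f ≈ 0.178 with slerp weights a = sin((1−f)δ)/sin δ ≈ 1.722, b = sin(fδ)/sin δ ≈ 0.947.
p = a·p₁ + b·p₂ ≈ (0.881, -0.434, -0.188); φ = arcsin(p_z) ≈ -10.83°, λ = atan2(p_y, p_x) ≈ -26.20°.

≈ 11°S, 26°W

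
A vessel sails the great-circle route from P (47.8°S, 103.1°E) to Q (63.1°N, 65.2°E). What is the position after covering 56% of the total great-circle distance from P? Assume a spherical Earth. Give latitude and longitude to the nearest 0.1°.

≈ (14.8°N, 86.5°E)

The haversine formula gives a central angle δ ≈ 2.005 rad (114.9°) between the endpoints.
Interpolate at f = 0.56 with slerp weights a = sin((1−f)δ)/sin δ ≈ 0.851, b = sin(fδ)/sin δ ≈ 0.994.
p = a·p₁ + b·p₂ ≈ (0.059, 0.965, 0.256); φ = arcsin(p_z) ≈ 14.80°, λ = atan2(p_y, p_x) ≈ 86.50°.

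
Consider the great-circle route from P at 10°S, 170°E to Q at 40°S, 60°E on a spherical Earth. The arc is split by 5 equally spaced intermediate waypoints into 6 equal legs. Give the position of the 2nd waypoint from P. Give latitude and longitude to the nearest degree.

≈ 31°S, 143°E

Convert each endpoint to a unit vector on the sphere (x = cos φ cos λ, y = cos φ sin λ, z = sin φ).
The central angle between the endpoints is δ = arccos(p₁·p₂) ≈ 1.718 rad (98.4°).
Interpolate at f = 2/6 with slerp weights a = sin((1−f)δ)/sin δ ≈ 0.921, b = sin(fδ)/sin δ ≈ 0.548.
p = a·p₁ + b·p₂ ≈ (-0.683, 0.521, -0.512); φ = arcsin(p_z) ≈ -30.79°, λ = atan2(p_y, p_x) ≈ 142.68°.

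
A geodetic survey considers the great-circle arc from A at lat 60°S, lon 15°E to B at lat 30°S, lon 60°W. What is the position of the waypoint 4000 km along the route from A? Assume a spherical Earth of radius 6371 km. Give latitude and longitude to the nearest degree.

The haversine formula gives a central angle δ ≈ 0.994 rad (57.0°) between the endpoints. The total great-circle distance is δ·R ≈ 0.994 × 6371 ≈ 6335 km, so the target fraction is f = 4000/6335 ≈ 0.631.
Interpolate at f ≈ 0.631 with slerp weights a = sin((1−f)δ)/sin δ ≈ 0.427, b = sin(fδ)/sin δ ≈ 0.701.
p = a·p₁ + b·p₂ ≈ (0.510, -0.470, -0.720); φ = arcsin(p_z) ≈ -46.09°, λ = atan2(p_y, p_x) ≈ -42.68°.

≈ lat 46°S, lon 43°W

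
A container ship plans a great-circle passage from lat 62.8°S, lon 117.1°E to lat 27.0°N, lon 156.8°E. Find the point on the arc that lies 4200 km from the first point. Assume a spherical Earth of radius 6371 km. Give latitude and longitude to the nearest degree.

Write both endpoints as unit vectors p₁, p₂ with components (cos φ cos λ, cos φ sin λ, sin φ).
The central angle between the endpoints is δ = arccos(p₁·p₂) ≈ 1.661 rad (95.2°). The total great-circle distance is δ·R ≈ 1.661 × 6371 ≈ 10584 km, so the target fraction is f = 4200/10584 ≈ 0.397.
Interpolate at f ≈ 0.397 with slerp weights a = sin((1−f)δ)/sin δ ≈ 0.846, b = sin(fδ)/sin δ ≈ 0.615.
p = a·p₁ + b·p₂ ≈ (-0.680, 0.560, -0.473); φ = arcsin(p_z) ≈ -28.25°, λ = atan2(p_y, p_x) ≈ 140.51°.

≈ lat 28°S, lon 141°E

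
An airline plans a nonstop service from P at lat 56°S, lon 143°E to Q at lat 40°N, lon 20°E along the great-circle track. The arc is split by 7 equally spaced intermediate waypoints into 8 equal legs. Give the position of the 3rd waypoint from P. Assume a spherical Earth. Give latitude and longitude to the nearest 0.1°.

The haversine formula gives a central angle δ ≈ 2.444 rad (140.0°) between the endpoints.
Interpolate at f = 3/8 with slerp weights a = sin((1−f)δ)/sin δ ≈ 1.555, b = sin(fδ)/sin δ ≈ 1.235.
p = a·p₁ + b·p₂ ≈ (0.194, 0.847, -0.495); φ = arcsin(p_z) ≈ -29.69°, λ = atan2(p_y, p_x) ≈ 77.06°.

≈ lat 29.7°S, lon 77.1°E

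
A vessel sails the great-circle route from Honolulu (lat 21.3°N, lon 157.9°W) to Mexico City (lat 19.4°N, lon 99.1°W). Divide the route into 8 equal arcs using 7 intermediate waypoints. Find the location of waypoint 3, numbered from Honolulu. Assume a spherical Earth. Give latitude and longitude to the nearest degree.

≈ lat 23°N, lon 136°W

Convert each endpoint to a unit vector on the sphere (x = cos φ cos λ, y = cos φ sin λ, z = sin φ).
The central angle between the endpoints is δ = arccos(p₁·p₂) ≈ 0.957 rad (54.8°).
Interpolate at f = 3/8 with slerp weights a = sin((1−f)δ)/sin δ ≈ 0.689, b = sin(fδ)/sin δ ≈ 0.430.
p = a·p₁ + b·p₂ ≈ (-0.659, -0.642, 0.393); φ = arcsin(p_z) ≈ 23.14°, λ = atan2(p_y, p_x) ≈ -135.75°.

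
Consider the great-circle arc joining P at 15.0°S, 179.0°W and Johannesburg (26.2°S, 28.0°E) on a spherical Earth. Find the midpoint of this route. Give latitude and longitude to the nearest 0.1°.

Write both endpoints as unit vectors p₁, p₂ with components (cos φ cos λ, cos φ sin λ, sin φ).
The central angle between the endpoints is δ = arccos(p₁·p₂) ≈ 2.289 rad (131.1°).
Interpolate at f = 1/2 with slerp weights a = sin((1−f)δ)/sin δ ≈ 1.209, b = sin(fδ)/sin δ ≈ 1.209.
p = a·p₁ + b·p₂ ≈ (-0.210, 0.489, -0.847); φ = arcsin(p_z) ≈ -57.86°, λ = atan2(p_y, p_x) ≈ 113.23°.

≈ 57.9°S, 113.2°E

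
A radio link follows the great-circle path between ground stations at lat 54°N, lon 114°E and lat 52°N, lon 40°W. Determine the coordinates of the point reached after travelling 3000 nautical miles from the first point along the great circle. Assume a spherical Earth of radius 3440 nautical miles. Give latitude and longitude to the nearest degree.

≈ lat 72°N, lon 21°W

Write both endpoints as unit vectors p₁, p₂ with components (cos φ cos λ, cos φ sin λ, sin φ).
The central angle between the endpoints is δ = arccos(p₁·p₂) ≈ 1.253 rad (71.8°). The total great-circle distance is δ·R ≈ 1.253 × 3440 ≈ 4311 nmi, so the target fraction is f = 3000/4311 ≈ 0.696.
Interpolate at f ≈ 0.696 with slerp weights a = sin((1−f)δ)/sin δ ≈ 0.392, b = sin(fδ)/sin δ ≈ 0.806.
p = a·p₁ + b·p₂ ≈ (0.287, -0.109, 0.952); φ = arcsin(p_z) ≈ 72.16°, λ = atan2(p_y, p_x) ≈ -20.78°.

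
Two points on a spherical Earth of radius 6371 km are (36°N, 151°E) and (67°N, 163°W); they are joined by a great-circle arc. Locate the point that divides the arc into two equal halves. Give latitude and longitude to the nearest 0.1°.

Convert each endpoint to a unit vector on the sphere (x = cos φ cos λ, y = cos φ sin λ, z = sin φ).
The central angle between the endpoints is δ = arccos(p₁·p₂) ≈ 0.706 rad (40.5°).
Interpolate at f = 1/2 with slerp weights a = sin((1−f)δ)/sin δ ≈ 0.533, b = sin(fδ)/sin δ ≈ 0.533.
p = a·p₁ + b·p₂ ≈ (-0.576, 0.148, 0.804); φ = arcsin(p_z) ≈ 53.49°, λ = atan2(p_y, p_x) ≈ 165.58°.

≈ (53.5°N, 165.6°E)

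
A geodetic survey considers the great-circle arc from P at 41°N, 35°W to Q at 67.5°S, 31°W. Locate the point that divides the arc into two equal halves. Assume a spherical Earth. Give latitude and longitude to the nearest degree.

The haversine formula gives a central angle δ ≈ 1.894 rad (108.5°) between the endpoints.
Interpolate at f = 1/2 with slerp weights a = sin((1−f)δ)/sin δ ≈ 0.856, b = sin(fδ)/sin δ ≈ 0.856.
p = a·p₁ + b·p₂ ≈ (0.810, -0.539, -0.229); φ = arcsin(p_z) ≈ -13.26°, λ = atan2(p_y, p_x) ≈ -33.65°.

≈ 13°S, 34°W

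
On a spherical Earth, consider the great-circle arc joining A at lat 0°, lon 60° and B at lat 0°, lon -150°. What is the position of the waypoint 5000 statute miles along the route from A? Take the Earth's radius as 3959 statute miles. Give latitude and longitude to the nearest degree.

From cos δ = sin φ₁ sin φ₂ + cos φ₁ cos φ₂ cos Δλ, the central angle is δ ≈ 2.618 rad (150.0°). The total great-circle distance is δ·R ≈ 2.618 × 3959 ≈ 10365 mi, so the target fraction is f = 5000/10365 ≈ 0.482.
Interpolate at f ≈ 0.482 with slerp weights a = sin((1−f)δ)/sin δ ≈ 1.954, b = sin(fδ)/sin δ ≈ 1.906.
p = a·p₁ + b·p₂ ≈ (-0.674, 0.739, 0.000); φ = arcsin(p_z) ≈ 0.00°, λ = atan2(p_y, p_x) ≈ 132.36°.

≈ lat 0°, lon 132°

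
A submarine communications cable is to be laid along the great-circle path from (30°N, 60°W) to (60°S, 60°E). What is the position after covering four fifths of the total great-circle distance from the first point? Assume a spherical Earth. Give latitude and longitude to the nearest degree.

Convert each endpoint to a unit vector on the sphere (x = cos φ cos λ, y = cos φ sin λ, z = sin φ).
The central angle between the endpoints is δ = arccos(p₁·p₂) ≈ 2.278 rad (130.5°).
Interpolate at f = 4/5 with slerp weights a = sin((1−f)δ)/sin δ ≈ 0.579, b = sin(fδ)/sin δ ≈ 1.274.
p = a·p₁ + b·p₂ ≈ (0.569, 0.118, -0.814); φ = arcsin(p_z) ≈ -54.48°, λ = atan2(p_y, p_x) ≈ 11.68°.

≈ (54°S, 12°E)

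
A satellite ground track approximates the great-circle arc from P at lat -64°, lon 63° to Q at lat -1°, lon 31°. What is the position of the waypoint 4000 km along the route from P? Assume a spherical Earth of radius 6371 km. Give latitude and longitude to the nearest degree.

Write both endpoints as unit vectors p₁, p₂ with components (cos φ cos λ, cos φ sin λ, sin φ).
The central angle between the endpoints is δ = arccos(p₁·p₂) ≈ 1.173 rad (67.2°). The total great-circle distance is δ·R ≈ 1.173 × 6371 ≈ 7473 km, so the target fraction is f = 4000/7473 ≈ 0.535.
Interpolate at f ≈ 0.535 with slerp weights a = sin((1−f)δ)/sin δ ≈ 0.562, b = sin(fδ)/sin δ ≈ 0.637.
p = a·p₁ + b·p₂ ≈ (0.658, 0.548, -0.517); φ = arcsin(p_z) ≈ -31.11°, λ = atan2(p_y, p_x) ≈ 39.78°.

≈ lat -31°, lon 40°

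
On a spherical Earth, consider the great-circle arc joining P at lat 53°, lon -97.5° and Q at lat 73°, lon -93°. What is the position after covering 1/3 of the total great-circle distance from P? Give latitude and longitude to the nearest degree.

≈ lat 60°, lon -97°

Write both endpoints as unit vectors p₁, p₂ with components (cos φ cos λ, cos φ sin λ, sin φ).
The central angle between the endpoints is δ = arccos(p₁·p₂) ≈ 0.351 rad (20.1°).
Interpolate at f = 1/3 with slerp weights a = sin((1−f)δ)/sin δ ≈ 0.674, b = sin(fδ)/sin δ ≈ 0.339.
p = a·p₁ + b·p₂ ≈ (-0.058, -0.501, 0.863); φ = arcsin(p_z) ≈ 59.68°, λ = atan2(p_y, p_x) ≈ -96.62°.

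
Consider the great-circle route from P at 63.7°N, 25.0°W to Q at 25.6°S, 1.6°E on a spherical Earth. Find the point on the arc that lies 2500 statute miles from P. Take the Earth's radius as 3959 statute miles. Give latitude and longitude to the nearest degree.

From cos δ = sin φ₁ sin φ₂ + cos φ₁ cos φ₂ cos Δλ, the central angle is δ ≈ 1.601 rad (91.7°). The total great-circle distance is δ·R ≈ 1.601 × 3959 ≈ 6338 mi, so the target fraction is f = 2500/6338 ≈ 0.394.
Interpolate at f ≈ 0.394 with slerp weights a = sin((1−f)δ)/sin δ ≈ 0.825, b = sin(fδ)/sin δ ≈ 0.591.
p = a·p₁ + b·p₂ ≈ (0.864, -0.140, 0.484); φ = arcsin(p_z) ≈ 28.97°, λ = atan2(p_y, p_x) ≈ -9.18°.

≈ 29°N, 9°W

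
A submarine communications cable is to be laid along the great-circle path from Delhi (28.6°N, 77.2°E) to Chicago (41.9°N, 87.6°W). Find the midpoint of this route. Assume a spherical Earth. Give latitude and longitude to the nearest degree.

≈ (78°N, 26°E)

The haversine formula gives a central angle δ ≈ 1.887 rad (108.1°) between the endpoints.
Interpolate at f = 1/2 with slerp weights a = sin((1−f)δ)/sin δ ≈ 0.852, b = sin(fδ)/sin δ ≈ 0.852.
p = a·p₁ + b·p₂ ≈ (0.192, 0.096, 0.977); φ = arcsin(p_z) ≈ 77.60°, λ = atan2(p_y, p_x) ≈ 26.50°.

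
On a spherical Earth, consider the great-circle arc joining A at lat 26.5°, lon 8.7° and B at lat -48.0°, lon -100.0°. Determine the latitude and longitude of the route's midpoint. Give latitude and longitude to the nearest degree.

≈ lat -18°, lon -34°

From cos δ = sin φ₁ sin φ₂ + cos φ₁ cos φ₂ cos Δλ, the central angle is δ ≈ 2.122 rad (121.6°).
Interpolate at f = 1/2 with slerp weights a = sin((1−f)δ)/sin δ ≈ 1.024, b = sin(fδ)/sin δ ≈ 1.024.
p = a·p₁ + b·p₂ ≈ (0.787, -0.536, -0.304); φ = arcsin(p_z) ≈ -17.71°, λ = atan2(p_y, p_x) ≈ -34.27°.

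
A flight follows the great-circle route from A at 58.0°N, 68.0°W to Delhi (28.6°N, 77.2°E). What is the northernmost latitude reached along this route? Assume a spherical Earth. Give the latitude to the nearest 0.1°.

≈ 74.6°N

The great circle lies in the plane with unit normal n̂ = (p₁ × p₂)/|p₁ × p₂|.
Here n̂_z ≈ +0.266; the vertex latitude is φ_max = arccos|n̂_z| ≈ 74.6°.
Check via Clairaut: cos φ_max = |cos φ₁| · sin C = cos(58.0°)·sin(30.1°) ≈ 0.266, again giving ≈ 74.6°.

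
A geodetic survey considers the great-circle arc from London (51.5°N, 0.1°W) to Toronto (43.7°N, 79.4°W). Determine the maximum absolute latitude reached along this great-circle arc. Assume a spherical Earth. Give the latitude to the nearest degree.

≈ 56°N

The great circle lies in the plane with unit normal n̂ = (p₁ × p₂)/|p₁ × p₂|.
Here n̂_z ≈ -0.566; the vertex latitude is φ_max = arccos|n̂_z| ≈ 55.5°.
Check via Clairaut: cos φ_max = |cos φ₁| · sin C = cos(51.5°)·sin(65.4°) ≈ 0.566, again giving ≈ 55.5°.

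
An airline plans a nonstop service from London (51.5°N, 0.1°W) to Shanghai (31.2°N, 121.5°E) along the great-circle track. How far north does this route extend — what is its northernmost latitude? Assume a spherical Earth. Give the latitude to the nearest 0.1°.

The great circle lies in the plane with unit normal n̂ = (p₁ × p₂)/|p₁ × p₂|.
Here n̂_z ≈ +0.457; the vertex latitude is φ_max = arccos|n̂_z| ≈ 62.8°.
Check via Clairaut: cos φ_max = |cos φ₁| · sin C = cos(51.5°)·sin(47.3°) ≈ 0.457, again giving ≈ 62.8°.

≈ 62.8°N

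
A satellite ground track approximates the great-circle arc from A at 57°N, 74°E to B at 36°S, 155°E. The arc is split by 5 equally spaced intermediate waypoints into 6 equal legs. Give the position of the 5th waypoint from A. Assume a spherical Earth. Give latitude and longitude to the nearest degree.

≈ 20°S, 143°E

Convert each endpoint to a unit vector on the sphere (x = cos φ cos λ, y = cos φ sin λ, z = sin φ).
The central angle between the endpoints is δ = arccos(p₁·p₂) ≈ 2.009 rad (115.1°).
Interpolate at f = 5/6 with slerp weights a = sin((1−f)δ)/sin δ ≈ 0.363, b = sin(fδ)/sin δ ≈ 1.098.
p = a·p₁ + b·p₂ ≈ (-0.751, 0.565, -0.341); φ = arcsin(p_z) ≈ -19.96°, λ = atan2(p_y, p_x) ≈ 143.02°.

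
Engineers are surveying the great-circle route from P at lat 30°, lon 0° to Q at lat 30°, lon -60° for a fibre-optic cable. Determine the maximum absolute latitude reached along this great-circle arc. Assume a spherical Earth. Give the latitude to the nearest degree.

≈ 34°

The great circle lies in the plane with unit normal n̂ = (p₁ × p₂)/|p₁ × p₂|.
Here n̂_z ≈ -0.832; the vertex latitude is φ_max = arccos|n̂_z| ≈ 33.7°.
Check via Clairaut: cos φ_max = |cos φ₁| · sin C = cos(30.0°)·sin(73.9°) ≈ 0.832, again giving ≈ 33.7°.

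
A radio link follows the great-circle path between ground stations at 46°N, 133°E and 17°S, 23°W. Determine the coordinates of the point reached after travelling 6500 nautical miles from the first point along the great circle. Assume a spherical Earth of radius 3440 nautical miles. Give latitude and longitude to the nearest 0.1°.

≈ 15.2°N, 5.4°W

Convert each endpoint to a unit vector on the sphere (x = cos φ cos λ, y = cos φ sin λ, z = sin φ).
The central angle between the endpoints is δ = arccos(p₁·p₂) ≈ 2.527 rad (144.8°). The total great-circle distance is δ·R ≈ 2.527 × 3440 ≈ 8694 nmi, so the target fraction is f = 6500/8694 ≈ 0.748.
Interpolate at f ≈ 0.748 with slerp weights a = sin((1−f)δ)/sin δ ≈ 1.033, b = sin(fδ)/sin δ ≈ 1.648.
p = a·p₁ + b·p₂ ≈ (0.961, -0.091, 0.261); φ = arcsin(p_z) ≈ 15.15°, λ = atan2(p_y, p_x) ≈ -5.40°.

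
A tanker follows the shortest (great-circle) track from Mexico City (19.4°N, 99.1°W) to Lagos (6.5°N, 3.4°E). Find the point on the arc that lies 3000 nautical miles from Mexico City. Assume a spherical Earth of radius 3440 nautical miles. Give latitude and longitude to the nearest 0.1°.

≈ 20.1°N, 45.8°W

Write both endpoints as unit vectors p₁, p₂ with components (cos φ cos λ, cos φ sin λ, sin φ).
The central angle between the endpoints is δ = arccos(p₁·p₂) ≈ 1.737 rad (99.5°). The total great-circle distance is δ·R ≈ 1.737 × 3440 ≈ 5975 nmi, so the target fraction is f = 3000/5975 ≈ 0.502.
Interpolate at f ≈ 0.502 with slerp weights a = sin((1−f)δ)/sin δ ≈ 0.772, b = sin(fδ)/sin δ ≈ 0.776.
p = a·p₁ + b·p₂ ≈ (0.655, -0.673, 0.344); φ = arcsin(p_z) ≈ 20.13°, λ = atan2(p_y, p_x) ≈ -45.77°.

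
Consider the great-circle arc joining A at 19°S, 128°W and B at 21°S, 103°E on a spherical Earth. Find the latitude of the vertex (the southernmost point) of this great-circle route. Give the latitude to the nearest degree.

≈ 40°S

The great circle lies in the plane with unit normal n̂ = (p₁ × p₂)/|p₁ × p₂|.
Here n̂_z ≈ -0.763; the vertex latitude is φ_max = arccos|n̂_z| ≈ 40.2°.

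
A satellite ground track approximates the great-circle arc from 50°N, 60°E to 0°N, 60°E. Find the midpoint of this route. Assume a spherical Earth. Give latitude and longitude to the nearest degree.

From cos δ = sin φ₁ sin φ₂ + cos φ₁ cos φ₂ cos Δλ, the central angle is δ ≈ 0.873 rad (50.0°).
Interpolate at f = 1/2 with slerp weights a = sin((1−f)δ)/sin δ ≈ 0.552, b = sin(fδ)/sin δ ≈ 0.552.
p = a·p₁ + b·p₂ ≈ (0.453, 0.785, 0.423); φ = arcsin(p_z) ≈ 25.00°, λ = atan2(p_y, p_x) ≈ 60.00°.

≈ 25°N, 60°E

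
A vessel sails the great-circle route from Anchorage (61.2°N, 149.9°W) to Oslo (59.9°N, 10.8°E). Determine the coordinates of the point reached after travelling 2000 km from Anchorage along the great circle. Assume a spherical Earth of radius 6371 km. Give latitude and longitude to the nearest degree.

Write both endpoints as unit vectors p₁, p₂ with components (cos φ cos λ, cos φ sin λ, sin φ).
The central angle between the endpoints is δ = arccos(p₁·p₂) ≈ 1.012 rad (58.0°). The total great-circle distance is δ·R ≈ 1.012 × 6371 ≈ 6448 km, so the target fraction is f = 2000/6448 ≈ 0.310.
Interpolate at f ≈ 0.310 with slerp weights a = sin((1−f)δ)/sin δ ≈ 0.758, b = sin(fδ)/sin δ ≈ 0.364.
p = a·p₁ + b·p₂ ≈ (-0.137, -0.149, 0.979); φ = arcsin(p_z) ≈ 78.34°, λ = atan2(p_y, p_x) ≈ -132.52°.

≈ 78°N, 133°W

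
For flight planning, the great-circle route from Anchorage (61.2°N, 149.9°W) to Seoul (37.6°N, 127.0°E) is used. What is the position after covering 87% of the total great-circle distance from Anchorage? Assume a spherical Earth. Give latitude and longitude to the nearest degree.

≈ (43°N, 133°E)

The haversine formula gives a central angle δ ≈ 0.951 rad (54.5°) between the endpoints.
Interpolate at f = 0.87 with slerp weights a = sin((1−f)δ)/sin δ ≈ 0.152, b = sin(fδ)/sin δ ≈ 0.904.
p = a·p₁ + b·p₂ ≈ (-0.494, 0.536, 0.685); φ = arcsin(p_z) ≈ 43.20°, λ = atan2(p_y, p_x) ≈ 132.71°.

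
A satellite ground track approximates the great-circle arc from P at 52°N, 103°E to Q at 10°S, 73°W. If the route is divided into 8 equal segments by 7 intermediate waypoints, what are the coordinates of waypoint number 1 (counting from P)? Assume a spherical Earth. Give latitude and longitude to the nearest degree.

≈ 69°N, 98°E

From cos δ = sin φ₁ sin φ₂ + cos φ₁ cos φ₂ cos Δλ, the central angle is δ ≈ 2.406 rad (137.9°).
Interpolate at f = 1/8 with slerp weights a = sin((1−f)δ)/sin δ ≈ 1.283, b = sin(fδ)/sin δ ≈ 0.442.
p = a·p₁ + b·p₂ ≈ (-0.050, 0.353, 0.934); φ = arcsin(p_z) ≈ 69.08°, λ = atan2(p_y, p_x) ≈ 98.13°.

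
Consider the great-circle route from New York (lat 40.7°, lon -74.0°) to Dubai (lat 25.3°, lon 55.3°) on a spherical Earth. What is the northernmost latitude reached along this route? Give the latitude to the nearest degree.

The great circle lies in the plane with unit normal n̂ = (p₁ × p₂)/|p₁ × p₂|.
Here n̂_z ≈ +0.537; the vertex latitude is φ_max = arccos|n̂_z| ≈ 57.5°.
Check via Clairaut: cos φ_max = |cos φ₁| · sin C = cos(40.7°)·sin(45.1°) ≈ 0.537, again giving ≈ 57.5°.

≈ 58°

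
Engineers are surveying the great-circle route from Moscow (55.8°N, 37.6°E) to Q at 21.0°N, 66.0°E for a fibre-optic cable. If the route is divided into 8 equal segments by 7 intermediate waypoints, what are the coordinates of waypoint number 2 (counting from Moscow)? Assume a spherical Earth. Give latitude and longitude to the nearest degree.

Convert each endpoint to a unit vector on the sphere (x = cos φ cos λ, y = cos φ sin λ, z = sin φ).
The central angle between the endpoints is δ = arccos(p₁·p₂) ≈ 0.711 rad (40.7°).
Interpolate at f = 2/8 with slerp weights a = sin((1−f)δ)/sin δ ≈ 0.779, b = sin(fδ)/sin δ ≈ 0.271.
p = a·p₁ + b·p₂ ≈ (0.450, 0.498, 0.741); φ = arcsin(p_z) ≈ 47.84°, λ = atan2(p_y, p_x) ≈ 47.93°.

≈ 48°N, 48°E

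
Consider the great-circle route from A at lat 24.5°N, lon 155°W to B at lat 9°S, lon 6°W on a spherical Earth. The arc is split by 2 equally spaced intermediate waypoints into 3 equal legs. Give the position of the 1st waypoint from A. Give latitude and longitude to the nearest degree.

≈ lat 32°N, lon 100°W

From cos δ = sin φ₁ sin φ₂ + cos φ₁ cos φ₂ cos Δλ, the central angle is δ ≈ 2.559 rad (146.6°).
Interpolate at f = 1/3 with slerp weights a = sin((1−f)δ)/sin δ ≈ 1.802, b = sin(fδ)/sin δ ≈ 1.370.
p = a·p₁ + b·p₂ ≈ (-0.140, -0.834, 0.533); φ = arcsin(p_z) ≈ 32.20°, λ = atan2(p_y, p_x) ≈ -99.55°.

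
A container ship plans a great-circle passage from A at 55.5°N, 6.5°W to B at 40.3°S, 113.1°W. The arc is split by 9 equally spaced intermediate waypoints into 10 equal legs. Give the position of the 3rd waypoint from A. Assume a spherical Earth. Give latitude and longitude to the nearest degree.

From cos δ = sin φ₁ sin φ₂ + cos φ₁ cos φ₂ cos Δλ, the central angle is δ ≈ 2.287 rad (131.0°).
Interpolate at f = 3/10 with slerp weights a = sin((1−f)δ)/sin δ ≈ 1.325, b = sin(fδ)/sin δ ≈ 0.840.
p = a·p₁ + b·p₂ ≈ (0.494, -0.674, 0.549); φ = arcsin(p_z) ≈ 33.29°, λ = atan2(p_y, p_x) ≈ -53.74°.

≈ 33°N, 54°W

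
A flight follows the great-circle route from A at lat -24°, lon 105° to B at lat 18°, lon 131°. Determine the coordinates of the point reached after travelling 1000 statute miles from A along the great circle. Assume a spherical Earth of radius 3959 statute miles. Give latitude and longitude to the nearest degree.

≈ lat -12°, lon 113°

Write both endpoints as unit vectors p₁, p₂ with components (cos φ cos λ, cos φ sin λ, sin φ).
The central angle between the endpoints is δ = arccos(p₁·p₂) ≈ 0.856 rad (49.1°). The total great-circle distance is δ·R ≈ 0.856 × 3959 ≈ 3390 mi, so the target fraction is f = 1000/3390 ≈ 0.295.
Interpolate at f ≈ 0.295 with slerp weights a = sin((1−f)δ)/sin δ ≈ 0.752, b = sin(fδ)/sin δ ≈ 0.331.
p = a·p₁ + b·p₂ ≈ (-0.384, 0.901, -0.203); φ = arcsin(p_z) ≈ -11.74°, λ = atan2(p_y, p_x) ≈ 113.10°.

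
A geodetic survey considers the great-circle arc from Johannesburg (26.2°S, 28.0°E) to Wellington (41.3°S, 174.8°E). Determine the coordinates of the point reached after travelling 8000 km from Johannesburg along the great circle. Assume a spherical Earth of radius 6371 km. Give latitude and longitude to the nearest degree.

From cos δ = sin φ₁ sin φ₂ + cos φ₁ cos φ₂ cos Δλ, the central angle is δ ≈ 1.847 rad (105.8°). The total great-circle distance is δ·R ≈ 1.847 × 6371 ≈ 11767 km, so the target fraction is f = 8000/11767 ≈ 0.680.
Interpolate at f ≈ 0.680 with slerp weights a = sin((1−f)δ)/sin δ ≈ 0.579, b = sin(fδ)/sin δ ≈ 0.988.
p = a·p₁ + b·p₂ ≈ (-0.280, 0.311, -0.908); φ = arcsin(p_z) ≈ -65.23°, λ = atan2(p_y, p_x) ≈ 132.00°.

≈ 65°S, 132°E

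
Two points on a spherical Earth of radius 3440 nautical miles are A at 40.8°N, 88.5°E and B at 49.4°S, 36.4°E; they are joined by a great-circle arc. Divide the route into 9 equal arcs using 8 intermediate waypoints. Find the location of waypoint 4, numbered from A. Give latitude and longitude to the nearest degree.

Write both endpoints as unit vectors p₁, p₂ with components (cos φ cos λ, cos φ sin λ, sin φ).
The central angle between the endpoints is δ = arccos(p₁·p₂) ≈ 1.766 rad (101.2°).
Interpolate at f = 4/9 with slerp weights a = sin((1−f)δ)/sin δ ≈ 0.847, b = sin(fδ)/sin δ ≈ 0.720.
p = a·p₁ + b·p₂ ≈ (0.394, 0.919, 0.007); φ = arcsin(p_z) ≈ 0.38°, λ = atan2(p_y, p_x) ≈ 66.79°.

≈ 0°N, 67°E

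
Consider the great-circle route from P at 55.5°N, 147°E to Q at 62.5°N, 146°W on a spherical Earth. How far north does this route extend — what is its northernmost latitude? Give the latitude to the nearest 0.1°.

The great circle lies in the plane with unit normal n̂ = (p₁ × p₂)/|p₁ × p₂|.
Here n̂_z ≈ +0.435; the vertex latitude is φ_max = arccos|n̂_z| ≈ 64.2°.
Check via Clairaut: cos φ_max = |cos φ₁| · sin C = cos(55.5°)·sin(50.2°) ≈ 0.435, again giving ≈ 64.2°.

≈ 64.2°N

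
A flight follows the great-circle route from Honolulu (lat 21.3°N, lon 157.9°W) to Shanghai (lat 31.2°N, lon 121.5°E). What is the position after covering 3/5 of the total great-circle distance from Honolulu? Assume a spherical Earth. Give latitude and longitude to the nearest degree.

Write both endpoints as unit vectors p₁, p₂ with components (cos φ cos λ, cos φ sin λ, sin φ).
The central angle between the endpoints is δ = arccos(p₁·p₂) ≈ 1.247 rad (71.4°).
Interpolate at f = 3/5 with slerp weights a = sin((1−f)δ)/sin δ ≈ 0.505, b = sin(fδ)/sin δ ≈ 0.718.
p = a·p₁ + b·p₂ ≈ (-0.756, 0.346, 0.555); φ = arcsin(p_z) ≈ 33.71°, λ = atan2(p_y, p_x) ≈ 155.39°.

≈ lat 34°N, lon 155°E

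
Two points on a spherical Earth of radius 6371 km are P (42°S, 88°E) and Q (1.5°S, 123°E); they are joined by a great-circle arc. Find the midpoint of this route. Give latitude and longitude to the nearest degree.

Write both endpoints as unit vectors p₁, p₂ with components (cos φ cos λ, cos φ sin λ, sin φ).
The central angle between the endpoints is δ = arccos(p₁·p₂) ≈ 0.894 rad (51.2°).
Interpolate at f = 1/2 with slerp weights a = sin((1−f)δ)/sin δ ≈ 0.555, b = sin(fδ)/sin δ ≈ 0.555.
p = a·p₁ + b·p₂ ≈ (-0.288, 0.877, -0.386); φ = arcsin(p_z) ≈ -22.68°, λ = atan2(p_y, p_x) ≈ 108.16°.

≈ (23°S, 108°E)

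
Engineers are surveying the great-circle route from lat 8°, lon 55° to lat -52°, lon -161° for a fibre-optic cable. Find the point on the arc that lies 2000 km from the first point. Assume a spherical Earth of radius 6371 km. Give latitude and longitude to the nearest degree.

Write both endpoints as unit vectors p₁, p₂ with components (cos φ cos λ, cos φ sin λ, sin φ).
The central angle between the endpoints is δ = arccos(p₁·p₂) ≈ 2.218 rad (127.1°). The total great-circle distance is δ·R ≈ 2.218 × 6371 ≈ 14130 km, so the target fraction is f = 2000/14130 ≈ 0.142.
Interpolate at f ≈ 0.142 with slerp weights a = sin((1−f)δ)/sin δ ≈ 1.184, b = sin(fδ)/sin δ ≈ 0.387.
p = a·p₁ + b·p₂ ≈ (0.447, 0.883, -0.140); φ = arcsin(p_z) ≈ -8.06°, λ = atan2(p_y, p_x) ≈ 63.13°.

≈ lat -8°, lon 63°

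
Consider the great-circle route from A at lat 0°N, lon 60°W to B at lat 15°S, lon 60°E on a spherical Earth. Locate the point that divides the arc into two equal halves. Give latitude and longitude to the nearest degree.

≈ lat 15°S, lon 2°W

Convert each endpoint to a unit vector on the sphere (x = cos φ cos λ, y = cos φ sin λ, z = sin φ).
The central angle between the endpoints is δ = arccos(p₁·p₂) ≈ 2.075 rad (118.9°).
Interpolate at f = 1/2 with slerp weights a = sin((1−f)δ)/sin δ ≈ 0.983, b = sin(fδ)/sin δ ≈ 0.983.
p = a·p₁ + b·p₂ ≈ (0.967, -0.029, -0.255); φ = arcsin(p_z) ≈ -14.75°, λ = atan2(p_y, p_x) ≈ -1.72°.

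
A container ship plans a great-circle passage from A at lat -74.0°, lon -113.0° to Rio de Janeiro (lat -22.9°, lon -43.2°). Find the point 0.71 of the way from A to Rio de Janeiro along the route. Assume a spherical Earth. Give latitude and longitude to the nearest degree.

≈ lat -40°, lon -50°

Write both endpoints as unit vectors p₁, p₂ with components (cos φ cos λ, cos φ sin λ, sin φ).
The central angle between the endpoints is δ = arccos(p₁·p₂) ≈ 1.091 rad (62.5°).
Interpolate at f = 0.71 with slerp weights a = sin((1−f)δ)/sin δ ≈ 0.351, b = sin(fδ)/sin δ ≈ 0.788.
p = a·p₁ + b·p₂ ≈ (0.492, -0.586, -0.644); φ = arcsin(p_z) ≈ -40.09°, λ = atan2(p_y, p_x) ≈ -50.01°.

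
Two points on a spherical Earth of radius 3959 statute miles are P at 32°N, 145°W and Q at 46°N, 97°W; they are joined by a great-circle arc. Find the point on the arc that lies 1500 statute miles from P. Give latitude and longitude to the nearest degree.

From cos δ = sin φ₁ sin φ₂ + cos φ₁ cos φ₂ cos Δλ, the central angle is δ ≈ 0.683 rad (39.2°). The total great-circle distance is δ·R ≈ 0.683 × 3959 ≈ 2706 mi, so the target fraction is f = 1500/2706 ≈ 0.554.
Interpolate at f ≈ 0.554 with slerp weights a = sin((1−f)δ)/sin δ ≈ 0.475, b = sin(fδ)/sin δ ≈ 0.586.
p = a·p₁ + b·p₂ ≈ (-0.380, -0.635, 0.673); φ = arcsin(p_z) ≈ 42.30°, λ = atan2(p_y, p_x) ≈ -120.87°.

≈ 42°N, 121°W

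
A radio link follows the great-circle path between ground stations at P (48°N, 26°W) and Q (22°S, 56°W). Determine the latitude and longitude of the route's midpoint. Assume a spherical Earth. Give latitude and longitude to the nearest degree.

≈ (13°N, 43°W)

Convert each endpoint to a unit vector on the sphere (x = cos φ cos λ, y = cos φ sin λ, z = sin φ).
The central angle between the endpoints is δ = arccos(p₁·p₂) ≈ 1.309 rad (75.0°).
Interpolate at f = 1/2 with slerp weights a = sin((1−f)δ)/sin δ ≈ 0.630, b = sin(fδ)/sin δ ≈ 0.630.
p = a·p₁ + b·p₂ ≈ (0.706, -0.669, 0.232); φ = arcsin(p_z) ≈ 13.43°, λ = atan2(p_y, p_x) ≈ -43.48°.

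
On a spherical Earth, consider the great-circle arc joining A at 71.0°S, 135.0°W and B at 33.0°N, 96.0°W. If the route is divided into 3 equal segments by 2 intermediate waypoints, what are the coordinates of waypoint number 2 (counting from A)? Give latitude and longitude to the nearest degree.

From cos δ = sin φ₁ sin φ₂ + cos φ₁ cos φ₂ cos Δλ, the central angle is δ ≈ 1.878 rad (107.6°).
Interpolate at f = 2/3 with slerp weights a = sin((1−f)δ)/sin δ ≈ 0.615, b = sin(fδ)/sin δ ≈ 0.996.
p = a·p₁ + b·p₂ ≈ (-0.229, -0.973, -0.039); φ = arcsin(p_z) ≈ -2.22°, λ = atan2(p_y, p_x) ≈ -103.24°.

≈ 2°S, 103°W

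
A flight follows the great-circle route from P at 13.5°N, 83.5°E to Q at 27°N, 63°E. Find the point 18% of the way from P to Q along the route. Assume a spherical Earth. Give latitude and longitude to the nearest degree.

≈ 16°N, 80°E

Convert each endpoint to a unit vector on the sphere (x = cos φ cos λ, y = cos φ sin λ, z = sin φ).
The central angle between the endpoints is δ = arccos(p₁·p₂) ≈ 0.409 rad (23.4°).
Interpolate at f = 0.18 with slerp weights a = sin((1−f)δ)/sin δ ≈ 0.828, b = sin(fδ)/sin δ ≈ 0.185.
p = a·p₁ + b·p₂ ≈ (0.166, 0.946, 0.277); φ = arcsin(p_z) ≈ 16.09°, λ = atan2(p_y, p_x) ≈ 80.06°.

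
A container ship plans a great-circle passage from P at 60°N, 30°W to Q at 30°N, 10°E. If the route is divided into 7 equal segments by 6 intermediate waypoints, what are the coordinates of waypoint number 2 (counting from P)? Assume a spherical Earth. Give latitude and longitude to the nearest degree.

Write both endpoints as unit vectors p₁, p₂ with components (cos φ cos λ, cos φ sin λ, sin φ).
The central angle between the endpoints is δ = arccos(p₁·p₂) ≈ 0.700 rad (40.1°).
Interpolate at f = 2/7 with slerp weights a = sin((1−f)δ)/sin δ ≈ 0.744, b = sin(fδ)/sin δ ≈ 0.308.
p = a·p₁ + b·p₂ ≈ (0.585, -0.140, 0.799); φ = arcsin(p_z) ≈ 53.01°, λ = atan2(p_y, p_x) ≈ -13.42°.

≈ 53°N, 13°W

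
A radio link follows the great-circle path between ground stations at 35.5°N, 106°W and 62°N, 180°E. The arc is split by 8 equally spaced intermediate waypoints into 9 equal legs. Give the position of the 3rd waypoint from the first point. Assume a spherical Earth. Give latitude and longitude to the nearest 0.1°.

Convert each endpoint to a unit vector on the sphere (x = cos φ cos λ, y = cos φ sin λ, z = sin φ).
The central angle between the endpoints is δ = arccos(p₁·p₂) ≈ 0.904 rad (51.8°).
Interpolate at f = 3/9 with slerp weights a = sin((1−f)δ)/sin δ ≈ 0.721, b = sin(fδ)/sin δ ≈ 0.378.
p = a·p₁ + b·p₂ ≈ (-0.339, -0.565, 0.752); φ = arcsin(p_z) ≈ 48.80°, λ = atan2(p_y, p_x) ≈ -121.00°.

≈ 48.8°N, 121.0°W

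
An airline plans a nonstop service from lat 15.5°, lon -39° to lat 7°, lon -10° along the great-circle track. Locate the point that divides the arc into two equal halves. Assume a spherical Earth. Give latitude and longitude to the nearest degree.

From cos δ = sin φ₁ sin φ₂ + cos φ₁ cos φ₂ cos Δλ, the central angle is δ ≈ 0.517 rad (29.6°).
Interpolate at f = 1/2 with slerp weights a = sin((1−f)δ)/sin δ ≈ 0.517, b = sin(fδ)/sin δ ≈ 0.517.
p = a·p₁ + b·p₂ ≈ (0.893, -0.403, 0.201); φ = arcsin(p_z) ≈ 11.61°, λ = atan2(p_y, p_x) ≈ -24.28°.

≈ lat 12°, lon -24°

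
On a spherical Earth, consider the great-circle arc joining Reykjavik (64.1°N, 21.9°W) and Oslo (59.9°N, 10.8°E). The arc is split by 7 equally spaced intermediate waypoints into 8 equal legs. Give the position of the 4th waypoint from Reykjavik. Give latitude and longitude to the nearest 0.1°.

≈ 63.0°N, 4.4°W

From cos δ = sin φ₁ sin φ₂ + cos φ₁ cos φ₂ cos Δλ, the central angle is δ ≈ 0.274 rad (15.7°).
Interpolate at f = 4/8 with slerp weights a = sin((1−f)δ)/sin δ ≈ 0.505, b = sin(fδ)/sin δ ≈ 0.505.
p = a·p₁ + b·p₂ ≈ (0.453, -0.035, 0.891); φ = arcsin(p_z) ≈ 62.96°, λ = atan2(p_y, p_x) ≈ -4.39°.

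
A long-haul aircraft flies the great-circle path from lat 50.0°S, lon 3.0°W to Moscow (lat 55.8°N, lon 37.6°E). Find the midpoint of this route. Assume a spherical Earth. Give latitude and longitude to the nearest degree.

Convert each endpoint to a unit vector on the sphere (x = cos φ cos λ, y = cos φ sin λ, z = sin φ).
The central angle between the endpoints is δ = arccos(p₁·p₂) ≈ 1.938 rad (111.1°).
Interpolate at f = 1/2 with slerp weights a = sin((1−f)δ)/sin δ ≈ 0.883, b = sin(fδ)/sin δ ≈ 0.883.
p = a·p₁ + b·p₂ ≈ (0.960, 0.273, 0.054); φ = arcsin(p_z) ≈ 3.09°, λ = atan2(p_y, p_x) ≈ 15.88°.

≈ lat 3°N, lon 16°E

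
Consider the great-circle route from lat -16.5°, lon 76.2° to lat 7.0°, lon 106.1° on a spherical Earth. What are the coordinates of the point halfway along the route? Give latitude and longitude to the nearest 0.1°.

From cos δ = sin φ₁ sin φ₂ + cos φ₁ cos φ₂ cos Δλ, the central angle is δ ≈ 0.659 rad (37.8°).
Interpolate at f = 1/2 with slerp weights a = sin((1−f)δ)/sin δ ≈ 0.528, b = sin(fδ)/sin δ ≈ 0.528.
p = a·p₁ + b·p₂ ≈ (-0.025, 0.996, -0.086); φ = arcsin(p_z) ≈ -4.92°, λ = atan2(p_y, p_x) ≈ 91.41°.

≈ lat -4.9°, lon 91.4°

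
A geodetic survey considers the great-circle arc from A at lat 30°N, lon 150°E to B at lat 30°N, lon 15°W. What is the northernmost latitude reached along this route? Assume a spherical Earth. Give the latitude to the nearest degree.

≈ 77°N

The great circle lies in the plane with unit normal n̂ = (p₁ × p₂)/|p₁ × p₂|.
Here n̂_z ≈ -0.221; the vertex latitude is φ_max = arccos|n̂_z| ≈ 77.3°.
Check via Clairaut: cos φ_max = |cos φ₁| · sin C = cos(30.0°)·sin(14.8°) ≈ 0.221, again giving ≈ 77.3°.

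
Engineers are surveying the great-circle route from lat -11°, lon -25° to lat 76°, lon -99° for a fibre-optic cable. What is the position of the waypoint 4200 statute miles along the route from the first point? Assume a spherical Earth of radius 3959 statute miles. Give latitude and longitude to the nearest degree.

Convert each endpoint to a unit vector on the sphere (x = cos φ cos λ, y = cos φ sin λ, z = sin φ).
The central angle between the endpoints is δ = arccos(p₁·p₂) ≈ 1.691 rad (96.9°). The total great-circle distance is δ·R ≈ 1.691 × 3959 ≈ 6694 mi, so the target fraction is f = 4200/6694 ≈ 0.627.
Interpolate at f ≈ 0.627 with slerp weights a = sin((1−f)δ)/sin δ ≈ 0.593, b = sin(fδ)/sin δ ≈ 0.879.
p = a·p₁ + b·p₂ ≈ (0.495, -0.456, 0.740); φ = arcsin(p_z) ≈ 47.71°, λ = atan2(p_y, p_x) ≈ -42.69°.

≈ lat 48°, lon -43°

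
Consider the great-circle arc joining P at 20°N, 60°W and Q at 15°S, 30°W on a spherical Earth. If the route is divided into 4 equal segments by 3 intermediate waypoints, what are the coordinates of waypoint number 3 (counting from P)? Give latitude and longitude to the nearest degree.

Convert each endpoint to a unit vector on the sphere (x = cos φ cos λ, y = cos φ sin λ, z = sin φ).
The central angle between the endpoints is δ = arccos(p₁·p₂) ≈ 0.799 rad (45.8°).
Interpolate at f = 3/4 with slerp weights a = sin((1−f)δ)/sin δ ≈ 0.277, b = sin(fδ)/sin δ ≈ 0.787.
p = a·p₁ + b·p₂ ≈ (0.788, -0.605, -0.109); φ = arcsin(p_z) ≈ -6.26°, λ = atan2(p_y, p_x) ≈ -37.52°.

≈ 6°S, 38°W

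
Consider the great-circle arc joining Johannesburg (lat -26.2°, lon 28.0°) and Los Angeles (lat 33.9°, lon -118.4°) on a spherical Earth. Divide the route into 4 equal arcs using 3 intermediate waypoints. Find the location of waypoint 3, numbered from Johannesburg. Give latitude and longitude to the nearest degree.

≈ lat 30°, lon -74°

The haversine formula gives a central angle δ ≈ 2.619 rad (150.1°) between the endpoints.
Interpolate at f = 3/4 with slerp weights a = sin((1−f)δ)/sin δ ≈ 1.220, b = sin(fδ)/sin δ ≈ 1.851.
p = a·p₁ + b·p₂ ≈ (0.236, -0.837, 0.493); φ = arcsin(p_z) ≈ 29.57°, λ = atan2(p_y, p_x) ≈ -74.25°.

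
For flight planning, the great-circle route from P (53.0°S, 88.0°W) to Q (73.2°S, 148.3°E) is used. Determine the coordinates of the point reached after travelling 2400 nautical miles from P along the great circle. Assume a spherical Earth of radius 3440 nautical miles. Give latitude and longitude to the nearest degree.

Convert each endpoint to a unit vector on the sphere (x = cos φ cos λ, y = cos φ sin λ, z = sin φ).
The central angle between the endpoints is δ = arccos(p₁·p₂) ≈ 0.839 rad (48.1°). The total great-circle distance is δ·R ≈ 0.839 × 3440 ≈ 2887 nmi, so the target fraction is f = 2400/2887 ≈ 0.831.
Interpolate at f ≈ 0.831 with slerp weights a = sin((1−f)δ)/sin δ ≈ 0.190, b = sin(fδ)/sin δ ≈ 0.863.
p = a·p₁ + b·p₂ ≈ (-0.208, 0.017, -0.978); φ = arcsin(p_z) ≈ -77.93°, λ = atan2(p_y, p_x) ≈ 175.31°.

≈ (78°S, 175°E)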